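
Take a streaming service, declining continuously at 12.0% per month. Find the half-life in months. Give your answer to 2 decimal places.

half-life = ln(2) / |r| = 0.69315 / 0.12

half-life ≈ 5.78 months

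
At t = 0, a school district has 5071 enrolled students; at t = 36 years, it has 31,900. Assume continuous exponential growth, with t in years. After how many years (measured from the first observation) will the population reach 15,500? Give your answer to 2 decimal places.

r = ln(31900/5071) / 36 ≈ 0.051085 per year
t = ln(15500/5071) / r = 1.1173 / 0.051085 ≈ 21.871

t ≈ 21.87 years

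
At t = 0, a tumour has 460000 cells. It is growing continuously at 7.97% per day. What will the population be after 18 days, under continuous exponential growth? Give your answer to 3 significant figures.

P(18) = 460000 · e^(0.0797·18) = 460000 · e^(1.4346)
= 460000 · 4.19797 ≈ 1931064.12

≈ 1,930,000 cells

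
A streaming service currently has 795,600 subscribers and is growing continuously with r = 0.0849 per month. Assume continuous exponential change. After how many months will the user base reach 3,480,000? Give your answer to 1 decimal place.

3480000 = 795600 · e^(0.0849·t)
t = ln(3480000/795600) / 0.0849 = ln(4.37406) / 0.0849 = 1.47569 / 0.0849

t ≈ 17.4 months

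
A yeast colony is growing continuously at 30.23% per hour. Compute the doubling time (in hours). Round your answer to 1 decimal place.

doubling time ≈ 2.3 hours

doubling time = ln(2) / |r| = 0.69315 / 0.3023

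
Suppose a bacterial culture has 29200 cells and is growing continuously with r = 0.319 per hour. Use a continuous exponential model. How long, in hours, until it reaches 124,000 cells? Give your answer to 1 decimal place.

124000 = 29200 · e^(0.319·t)
t = ln(124000/29200) / 0.319 = ln(4.24658) / 0.319 = 1.44611 / 0.319

t ≈ 4.5 hours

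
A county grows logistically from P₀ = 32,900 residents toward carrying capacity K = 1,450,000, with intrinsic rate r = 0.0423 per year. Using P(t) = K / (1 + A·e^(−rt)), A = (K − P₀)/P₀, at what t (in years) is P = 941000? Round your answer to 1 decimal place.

t ≈ 103.5 years

A = (1450000 − 32900)/32900 = 43.07295
941000 = 1450000/(1 + 43.07295·e^(−0.0423t)) → 1 + 43.07295·e^(−0.0423t) = 1.54091
e^(−0.0423t) = 0.012558 → t = ln(79.62995)/0.0423 = 4.37739/0.0423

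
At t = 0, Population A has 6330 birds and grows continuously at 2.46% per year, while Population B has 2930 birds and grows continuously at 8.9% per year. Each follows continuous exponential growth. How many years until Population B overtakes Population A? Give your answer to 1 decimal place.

t ≈ 12.0 years

6330·e^(0.0246t) = 2930·e^(0.089t)
6330/2930 = e^((0.089 − 0.0246)t) → ln(2.16041) = 0.0644·t
t = 0.7703 / 0.0644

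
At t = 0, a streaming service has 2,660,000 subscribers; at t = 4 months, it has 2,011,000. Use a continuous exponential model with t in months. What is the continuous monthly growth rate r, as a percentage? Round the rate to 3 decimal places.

r ≈ -6.992% per month

2011000 = 2660000 · e^(r·4)
e^(4r) = 2011000/2660000 = 0.75602
r = ln(0.75602) / 4 = -0.27969 / 4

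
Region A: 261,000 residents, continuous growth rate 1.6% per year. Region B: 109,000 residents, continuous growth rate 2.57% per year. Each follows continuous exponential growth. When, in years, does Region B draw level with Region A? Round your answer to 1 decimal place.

t ≈ 90.0 years

261000·e^(0.016t) = 109000·e^(0.0257t)
261000/109000 = e^((0.0257 − 0.016)t) → ln(2.3945) = 0.0097·t
t = 0.87317 / 0.0097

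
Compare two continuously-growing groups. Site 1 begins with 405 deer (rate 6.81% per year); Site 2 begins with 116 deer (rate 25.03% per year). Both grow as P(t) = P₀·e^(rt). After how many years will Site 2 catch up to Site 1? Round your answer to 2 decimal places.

405·e^(0.0681t) = 116·e^(0.2503t)
405/116 = e^((0.2503 − 0.0681)t) → ln(3.49138) = 0.1822·t
t = 1.2503 / 0.1822

t ≈ 6.86 years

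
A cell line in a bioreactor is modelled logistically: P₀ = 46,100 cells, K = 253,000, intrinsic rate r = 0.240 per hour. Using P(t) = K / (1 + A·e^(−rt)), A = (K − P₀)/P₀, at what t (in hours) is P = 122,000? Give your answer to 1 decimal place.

A = (253000 − 46100)/46100 = 4.48807
122000 = 253000/(1 + 4.48807·e^(−0.24t)) → 1 + 4.48807·e^(−0.24t) = 2.07377
e^(−0.24t) = 0.23925 → t = ln(4.17973)/0.24 = 1.43025/0.24

t ≈ 6.0 hours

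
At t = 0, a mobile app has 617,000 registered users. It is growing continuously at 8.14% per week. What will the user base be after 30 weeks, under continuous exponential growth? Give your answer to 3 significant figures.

P(30) = 617000 · e^(0.0814·30) = 617000 · e^(2.442)
= 617000 · 11.49601 ≈ 7093038.04

≈ 7,090,000 registered users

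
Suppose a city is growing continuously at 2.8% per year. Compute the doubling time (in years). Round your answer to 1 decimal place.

doubling time = ln(2) / |r| = 0.69315 / 0.028

doubling time ≈ 24.8 years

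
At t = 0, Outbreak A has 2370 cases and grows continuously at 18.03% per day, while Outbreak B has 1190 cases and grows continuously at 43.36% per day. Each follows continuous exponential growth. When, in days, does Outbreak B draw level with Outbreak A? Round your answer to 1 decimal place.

2370·e^(0.1803t) = 1190·e^(0.4336t)
2370/1190 = e^((0.4336 − 0.1803)t) → ln(1.9916) = 0.2533·t
t = 0.68894 / 0.2533

t ≈ 2.7 days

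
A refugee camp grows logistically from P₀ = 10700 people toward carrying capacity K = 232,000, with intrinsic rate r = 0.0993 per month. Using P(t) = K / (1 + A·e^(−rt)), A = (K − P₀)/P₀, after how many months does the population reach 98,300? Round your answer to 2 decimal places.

t ≈ 27.41 months

A = (232000 − 10700)/10700 = 20.68224
98300 = 232000/(1 + 20.68224·e^(−0.0993t)) → 1 + 20.68224·e^(−0.0993t) = 2.36012
e^(−0.0993t) = 0.065763 → t = ln(15.20617)/0.0993 = 2.7217/0.0993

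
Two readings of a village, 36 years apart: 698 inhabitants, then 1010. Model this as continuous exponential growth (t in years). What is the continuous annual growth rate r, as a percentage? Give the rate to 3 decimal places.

r ≈ 1.026% per year

1010 = 698 · e^(r·36)
e^(36r) = 1010/698 = 1.44699
r = ln(1.44699) / 36 = 0.36949 / 36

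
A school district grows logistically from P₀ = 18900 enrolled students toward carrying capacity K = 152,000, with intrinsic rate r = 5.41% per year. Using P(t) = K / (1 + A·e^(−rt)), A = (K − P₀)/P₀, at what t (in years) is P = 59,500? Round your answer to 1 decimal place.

t ≈ 27.9 years

A = (152000 − 18900)/18900 = 7.04233
59500 = 152000/(1 + 7.04233·e^(−0.0541t)) → 1 + 7.04233·e^(−0.0541t) = 2.55462
e^(−0.0541t) = 0.220754 → t = ln(4.52993)/0.0541 = 1.51071/0.0541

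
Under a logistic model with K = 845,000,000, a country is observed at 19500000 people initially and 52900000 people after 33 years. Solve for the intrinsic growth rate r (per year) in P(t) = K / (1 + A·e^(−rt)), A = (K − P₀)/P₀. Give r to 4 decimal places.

r ≈ 0.0315 per year

A = (845000000 − 19500000)/19500000 = 42.33333
52900000 = 845000000/(1 + 42.33333·e^(−r·33)) → e^(−33r) = (15.97353 − 1)/42.33333 = 0.353706
r = −ln(0.353706)/33 = 1.03929/33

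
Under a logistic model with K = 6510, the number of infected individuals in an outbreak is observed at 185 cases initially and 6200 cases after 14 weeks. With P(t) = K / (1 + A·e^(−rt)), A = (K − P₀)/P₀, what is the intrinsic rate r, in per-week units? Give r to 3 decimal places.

r ≈ 0.466 per week

A = (6510 − 185)/185 = 34.18919
6200 = 6510/(1 + 34.18919·e^(−r·14)) → e^(−14r) = (1.05 − 1)/34.18919 = 0.001462
r = −ln(0.001462)/14 = 6.52764/14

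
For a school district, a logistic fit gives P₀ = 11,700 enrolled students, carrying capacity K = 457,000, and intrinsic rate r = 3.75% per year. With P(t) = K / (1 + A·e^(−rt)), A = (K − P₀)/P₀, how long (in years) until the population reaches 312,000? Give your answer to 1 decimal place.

t ≈ 117.5 years

A = (457000 − 11700)/11700 = 38.05983
312000 = 457000/(1 + 38.05983·e^(−0.0375t)) → 1 + 38.05983·e^(−0.0375t) = 1.46474
e^(−0.0375t) = 0.012211 → t = ln(81.89425)/0.0375 = 4.40543/0.0375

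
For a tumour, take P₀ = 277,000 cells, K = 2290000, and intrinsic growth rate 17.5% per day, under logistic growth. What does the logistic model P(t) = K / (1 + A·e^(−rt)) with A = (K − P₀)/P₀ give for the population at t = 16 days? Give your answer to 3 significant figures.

≈ 1,590,000 cells

A = (2290000 − 277000)/277000 = 7.26715
P(16) = 2290000 / (1 + 7.26715·e^(−0.175·16)) = 2290000 / (1 + 7.26715·0.06081)
= 2290000 / 1.44192 ≈ 1588164.94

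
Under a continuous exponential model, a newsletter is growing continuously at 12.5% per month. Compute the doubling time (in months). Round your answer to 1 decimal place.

doubling time ≈ 5.5 months

doubling time = ln(2) / |r| = 0.69315 / 0.125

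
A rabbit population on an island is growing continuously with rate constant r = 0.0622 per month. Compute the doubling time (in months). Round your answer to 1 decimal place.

doubling time = ln(2) / |r| = 0.69315 / 0.0622

doubling time ≈ 11.1 months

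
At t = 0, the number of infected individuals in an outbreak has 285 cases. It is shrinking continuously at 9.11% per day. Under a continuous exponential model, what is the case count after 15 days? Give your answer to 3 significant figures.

P(15) = 285 · e^(-0.0911·15) = 285 · e^(-1.3665)
= 285 · 0.255 ≈ 72.67

≈ 72.7 cases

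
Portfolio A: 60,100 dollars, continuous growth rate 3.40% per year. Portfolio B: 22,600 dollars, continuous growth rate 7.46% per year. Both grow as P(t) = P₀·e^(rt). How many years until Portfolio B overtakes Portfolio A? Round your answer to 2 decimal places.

t ≈ 24.09 years

60100·e^(0.034t) = 22600·e^(0.0746t)
60100/22600 = e^((0.0746 − 0.034)t) → ln(2.65929) = 0.0406·t
t = 0.97806 / 0.0406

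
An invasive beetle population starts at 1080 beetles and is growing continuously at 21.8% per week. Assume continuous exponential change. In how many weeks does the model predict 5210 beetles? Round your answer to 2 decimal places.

t ≈ 7.22 weeks

5210 = 1080 · e^(0.218·t)
t = ln(5210/1080) / 0.218 = ln(4.82407) / 0.218 = 1.57362 / 0.218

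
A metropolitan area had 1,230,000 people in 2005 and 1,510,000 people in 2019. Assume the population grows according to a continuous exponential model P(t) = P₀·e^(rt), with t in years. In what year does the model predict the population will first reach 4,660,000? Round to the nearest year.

r = ln(1510000/1230000) / 14 = 0.2051/14 ≈ 0.01465 per year
t = ln(4660000/1230000) / r = 1.332/0.01465 ≈ 90.92 years after 2005

year 2096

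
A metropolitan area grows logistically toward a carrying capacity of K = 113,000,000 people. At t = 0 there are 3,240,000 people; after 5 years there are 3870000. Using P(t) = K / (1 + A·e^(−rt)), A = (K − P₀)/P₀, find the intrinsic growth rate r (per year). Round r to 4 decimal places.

A = (113000000 − 3240000)/3240000 = 33.87654
3870000 = 113000000/(1 + 33.87654·e^(−r·5)) → e^(−5r) = (29.19897 − 1)/33.87654 = 0.832404
r = −ln(0.832404)/5 = 0.18344/5

r ≈ 0.0367 per year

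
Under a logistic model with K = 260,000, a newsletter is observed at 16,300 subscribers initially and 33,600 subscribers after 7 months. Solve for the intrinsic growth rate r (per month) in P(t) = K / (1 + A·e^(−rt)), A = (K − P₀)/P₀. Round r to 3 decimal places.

A = (260000 − 16300)/16300 = 14.95092
33600 = 260000/(1 + 14.95092·e^(−r·7)) → e^(−7r) = (7.7381 − 1)/14.95092 = 0.450681
r = −ln(0.450681)/7 = 0.797/7

r ≈ 0.114 per month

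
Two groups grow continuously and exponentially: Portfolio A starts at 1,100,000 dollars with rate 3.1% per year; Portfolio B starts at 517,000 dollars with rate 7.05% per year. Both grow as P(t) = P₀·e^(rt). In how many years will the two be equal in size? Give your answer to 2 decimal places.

1100000·e^(0.031t) = 517000·e^(0.0705t)
1100000/517000 = e^((0.0705 − 0.031)t) → ln(2.12766) = 0.0395·t
t = 0.75502 / 0.0395

t ≈ 19.11 years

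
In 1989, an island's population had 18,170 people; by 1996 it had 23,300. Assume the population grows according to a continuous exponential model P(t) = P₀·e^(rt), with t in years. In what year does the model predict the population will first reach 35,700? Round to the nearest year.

r = ln(23300/18170) / 7 = 0.24868/7 ≈ 0.035526 per year
t = ln(35700/18170) / r = 0.67538/0.035526 ≈ 19.01 years after 1989

year 2008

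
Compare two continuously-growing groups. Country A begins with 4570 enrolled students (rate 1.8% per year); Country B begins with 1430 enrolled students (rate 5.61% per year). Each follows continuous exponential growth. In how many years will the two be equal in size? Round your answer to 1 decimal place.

4570·e^(0.018t) = 1430·e^(0.0561t)
4570/1430 = e^((0.0561 − 0.018)t) → ln(3.1958) = 0.0381·t
t = 1.16184 / 0.0381

t ≈ 30.5 years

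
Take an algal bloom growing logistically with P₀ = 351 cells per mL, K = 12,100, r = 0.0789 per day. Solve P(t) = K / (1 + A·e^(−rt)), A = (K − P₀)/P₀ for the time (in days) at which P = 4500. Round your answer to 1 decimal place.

t ≈ 37.9 days

A = (12100 − 351)/351 = 33.47293
4500 = 12100/(1 + 33.47293·e^(−0.0789t)) → 1 + 33.47293·e^(−0.0789t) = 2.68889
e^(−0.0789t) = 0.050455 → t = ln(19.8195)/0.0789 = 2.98667/0.0789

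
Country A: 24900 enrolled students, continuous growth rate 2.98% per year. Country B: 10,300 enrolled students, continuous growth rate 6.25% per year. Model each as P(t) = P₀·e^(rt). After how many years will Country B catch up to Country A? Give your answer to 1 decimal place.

24900·e^(0.0298t) = 10300·e^(0.0625t)
24900/10300 = e^((0.0625 − 0.0298)t) → ln(2.41748) = 0.0327·t
t = 0.88272 / 0.0327

t ≈ 27.0 years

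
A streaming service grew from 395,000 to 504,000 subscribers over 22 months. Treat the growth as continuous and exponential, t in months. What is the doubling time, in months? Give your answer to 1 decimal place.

doubling time ≈ 62.6 months

r = ln(504000/395000) / 22 = ln(1.27595) / 22 ≈ 0.011077 per month
doubling time = ln 2 / |r| = 0.69315 / 0.011077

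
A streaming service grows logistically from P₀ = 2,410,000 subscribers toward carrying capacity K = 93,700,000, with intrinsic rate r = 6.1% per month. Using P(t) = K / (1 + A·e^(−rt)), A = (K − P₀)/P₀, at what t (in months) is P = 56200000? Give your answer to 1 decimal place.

t ≈ 66.2 months

A = (93700000 − 2410000)/2410000 = 37.87967
56200000 = 93700000/(1 + 37.87967·e^(−0.061t)) → 1 + 37.87967·e^(−0.061t) = 1.66726
e^(−0.061t) = 0.017615 → t = ln(56.769)/0.061 = 4.03899/0.061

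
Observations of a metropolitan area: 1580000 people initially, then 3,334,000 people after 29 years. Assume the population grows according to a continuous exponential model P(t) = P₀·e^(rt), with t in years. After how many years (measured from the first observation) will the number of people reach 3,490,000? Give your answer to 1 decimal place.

t ≈ 30.8 years

r = ln(3334000/1580000) / 29 ≈ 0.02575 per year
t = ln(3490000/1580000) / r = 0.79248 / 0.02575 ≈ 30.776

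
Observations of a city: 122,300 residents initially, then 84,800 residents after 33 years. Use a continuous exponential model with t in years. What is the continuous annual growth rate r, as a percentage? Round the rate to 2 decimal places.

r ≈ -1.11% per year

84800 = 122300 · e^(r·33)
e^(33r) = 84800/122300 = 0.69338
r = ln(0.69338) / 33 = -0.36618 / 33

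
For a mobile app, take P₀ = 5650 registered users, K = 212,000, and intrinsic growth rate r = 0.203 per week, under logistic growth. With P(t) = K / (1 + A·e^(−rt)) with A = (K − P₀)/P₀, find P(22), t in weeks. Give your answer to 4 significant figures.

≈ 149,300 registered users

A = (212000 − 5650)/5650 = 36.52212
P(22) = 212000 / (1 + 36.52212·e^(−0.203·22)) = 212000 / (1 + 36.52212·0.011493)
= 212000 / 1.41976 ≈ 149321.44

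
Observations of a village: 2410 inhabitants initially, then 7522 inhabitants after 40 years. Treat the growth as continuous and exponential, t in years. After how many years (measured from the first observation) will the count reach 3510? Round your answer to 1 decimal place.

r = ln(7522/2410) / 40 ≈ 0.028455 per year
t = ln(3510/2410) / r = 0.37599 / 0.028455 ≈ 13.213

t ≈ 13.2 years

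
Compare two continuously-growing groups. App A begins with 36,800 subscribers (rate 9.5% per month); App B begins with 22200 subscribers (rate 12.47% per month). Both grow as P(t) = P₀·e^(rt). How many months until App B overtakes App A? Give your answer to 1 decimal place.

t ≈ 17.0 months

36800·e^(0.095t) = 22200·e^(0.1247t)
36800/22200 = e^((0.1247 − 0.095)t) → ln(1.65766) = 0.0297·t
t = 0.50541 / 0.0297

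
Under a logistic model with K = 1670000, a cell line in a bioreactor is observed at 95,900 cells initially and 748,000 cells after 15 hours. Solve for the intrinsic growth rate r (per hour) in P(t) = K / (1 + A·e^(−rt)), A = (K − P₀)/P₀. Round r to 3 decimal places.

A = (1670000 − 95900)/95900 = 16.41397
748000 = 1670000/(1 + 16.41397·e^(−r·15)) → e^(−15r) = (2.23262 − 1)/16.41397 = 0.075096
r = −ln(0.075096)/15 = 2.58899/15

r ≈ 0.173 per hour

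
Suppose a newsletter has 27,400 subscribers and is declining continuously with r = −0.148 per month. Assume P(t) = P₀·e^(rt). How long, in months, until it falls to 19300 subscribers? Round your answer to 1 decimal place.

19300 = 27400 · e^(-0.148·t)
t = ln(19300/27400) / -0.148 = ln(0.70438) / -0.148 = -0.35044 / -0.148

t ≈ 2.4 months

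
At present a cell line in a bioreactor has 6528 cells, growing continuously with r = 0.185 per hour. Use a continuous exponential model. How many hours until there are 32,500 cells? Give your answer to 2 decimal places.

t ≈ 8.68 hours

32500 = 6528 · e^(0.185·t)
t = ln(32500/6528) / 0.185 = ln(4.97855) / 0.185 = 1.60514 / 0.185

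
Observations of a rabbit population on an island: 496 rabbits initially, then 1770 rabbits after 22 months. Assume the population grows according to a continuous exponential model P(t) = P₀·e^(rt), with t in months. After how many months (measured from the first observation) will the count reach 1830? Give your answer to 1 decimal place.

r = ln(1770/496) / 22 ≈ 0.057825 per month
t = ln(1830/496) / r = 1.3055 / 0.057825 ≈ 22.577

t ≈ 22.6 months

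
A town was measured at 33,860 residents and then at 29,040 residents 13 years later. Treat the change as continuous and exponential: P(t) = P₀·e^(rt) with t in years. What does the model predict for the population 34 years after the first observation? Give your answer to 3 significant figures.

r = ln(29040/33860) / 13 ≈ -0.011812 per year
P(34) = 33860 · e^(-0.011812·34) = 33860 · 0.66924 ≈ 22660.32

≈ 22,700 residents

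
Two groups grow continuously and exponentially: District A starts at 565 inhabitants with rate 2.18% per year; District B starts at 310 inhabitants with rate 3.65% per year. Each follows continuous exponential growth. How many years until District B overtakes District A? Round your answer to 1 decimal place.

565·e^(0.0218t) = 310·e^(0.0365t)
565/310 = e^((0.0365 − 0.0218)t) → ln(1.82258) = 0.0147·t
t = 0.60025 / 0.0147

t ≈ 40.8 years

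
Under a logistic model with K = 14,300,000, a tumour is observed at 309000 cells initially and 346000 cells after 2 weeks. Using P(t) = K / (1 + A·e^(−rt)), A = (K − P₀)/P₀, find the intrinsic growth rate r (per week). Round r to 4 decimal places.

r ≈ 0.0579 per week

A = (14300000 − 309000)/309000 = 45.27832
346000 = 14300000/(1 + 45.27832·e^(−r·2)) → e^(−2r) = (41.32948 − 1)/45.27832 = 0.890702
r = −ln(0.890702)/2 = 0.11575/2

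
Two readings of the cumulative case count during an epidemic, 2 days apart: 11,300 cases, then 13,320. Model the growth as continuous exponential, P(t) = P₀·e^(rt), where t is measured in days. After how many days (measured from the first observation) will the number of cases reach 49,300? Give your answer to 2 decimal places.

t ≈ 17.91 days

r = ln(13320/11300) / 2 ≈ 0.082232 per day
t = ln(49300/11300) / r = 1.47312 / 0.082232 ≈ 17.914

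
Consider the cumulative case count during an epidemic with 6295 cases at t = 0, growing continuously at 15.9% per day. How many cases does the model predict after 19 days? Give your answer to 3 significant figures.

P(19) = 6295 · e^(0.159·19) = 6295 · e^(3.021)
= 6295 · 20.51179 ≈ 129121.74

≈ 129,000 cases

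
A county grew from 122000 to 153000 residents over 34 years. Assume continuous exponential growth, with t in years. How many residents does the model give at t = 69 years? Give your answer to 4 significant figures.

r = ln(153000/122000) / 34 ≈ 0.006659 per year
P(69) = 122000 · e^(0.006659·69) = 122000 · 1.58327 ≈ 193159.08

≈ 193,200 residents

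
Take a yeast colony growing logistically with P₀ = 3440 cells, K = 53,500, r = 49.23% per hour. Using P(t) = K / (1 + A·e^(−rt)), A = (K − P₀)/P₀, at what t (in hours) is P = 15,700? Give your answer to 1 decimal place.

t ≈ 3.7 hours

A = (53500 − 3440)/3440 = 14.55233
15700 = 53500/(1 + 14.55233·e^(−0.4923t)) → 1 + 14.55233·e^(−0.4923t) = 3.40764
e^(−0.4923t) = 0.165447 → t = ln(6.04422)/0.4923 = 1.7991/0.4923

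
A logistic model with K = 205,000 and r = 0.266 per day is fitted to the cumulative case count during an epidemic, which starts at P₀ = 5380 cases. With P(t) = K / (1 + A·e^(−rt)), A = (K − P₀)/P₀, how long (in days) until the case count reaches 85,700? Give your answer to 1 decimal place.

A = (205000 − 5380)/5380 = 37.10409
85700 = 205000/(1 + 37.10409·e^(−0.266t)) → 1 + 37.10409·e^(−0.266t) = 2.39207
e^(−0.266t) = 0.037518 → t = ln(26.65399)/0.266 = 3.28294/0.266

t ≈ 12.3 days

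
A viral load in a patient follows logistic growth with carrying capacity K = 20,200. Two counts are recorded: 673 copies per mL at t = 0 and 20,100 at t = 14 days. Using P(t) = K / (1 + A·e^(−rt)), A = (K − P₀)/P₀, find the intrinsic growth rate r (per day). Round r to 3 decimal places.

A = (20200 − 673)/673 = 29.01486
20100 = 20200/(1 + 29.01486·e^(−r·14)) → e^(−14r) = (1.00498 − 1)/29.01486 = 0.000171
r = −ln(0.000171)/14 = 8.67111/14

r ≈ 0.619 per day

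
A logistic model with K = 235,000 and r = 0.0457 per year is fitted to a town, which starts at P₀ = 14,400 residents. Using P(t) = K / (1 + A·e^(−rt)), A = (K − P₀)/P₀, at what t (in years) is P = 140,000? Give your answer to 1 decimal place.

t ≈ 68.2 years

A = (235000 − 14400)/14400 = 15.31944
140000 = 235000/(1 + 15.31944·e^(−0.0457t)) → 1 + 15.31944·e^(−0.0457t) = 1.67857
e^(−0.0457t) = 0.044295 → t = ln(22.57602)/0.0457 = 3.11689/0.0457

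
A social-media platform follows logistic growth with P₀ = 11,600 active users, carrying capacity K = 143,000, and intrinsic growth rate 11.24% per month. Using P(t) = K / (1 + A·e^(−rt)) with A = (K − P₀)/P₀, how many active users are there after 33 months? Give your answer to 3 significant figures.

≈ 112,000 active users

A = (143000 − 11600)/11600 = 11.32759
P(33) = 143000 / (1 + 11.32759·e^(−0.1124·33)) = 143000 / (1 + 11.32759·0.024497)
= 143000 / 1.27749 ≈ 111937.98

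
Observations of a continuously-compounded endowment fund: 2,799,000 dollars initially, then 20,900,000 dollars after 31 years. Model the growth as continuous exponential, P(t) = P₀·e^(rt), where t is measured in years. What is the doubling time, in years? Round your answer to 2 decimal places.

doubling time ≈ 10.69 years

r = ln(20900000/2799000) / 31 = ln(7.46695) / 31 ≈ 0.064854 per year
doubling time = ln 2 / |r| = 0.69315 / 0.064854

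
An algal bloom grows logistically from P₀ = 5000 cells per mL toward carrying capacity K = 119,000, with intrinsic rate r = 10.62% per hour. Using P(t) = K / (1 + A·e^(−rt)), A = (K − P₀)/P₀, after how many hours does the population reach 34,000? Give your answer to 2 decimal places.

t ≈ 20.81 hours

A = (119000 − 5000)/5000 = 22.8
34000 = 119000/(1 + 22.8·e^(−0.1062t)) → 1 + 22.8·e^(−0.1062t) = 3.5
e^(−0.1062t) = 0.109649 → t = ln(9.12)/0.1062 = 2.21047/0.1062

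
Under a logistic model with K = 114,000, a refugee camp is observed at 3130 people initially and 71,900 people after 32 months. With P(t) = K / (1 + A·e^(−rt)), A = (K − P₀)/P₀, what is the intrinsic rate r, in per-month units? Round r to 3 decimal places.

r ≈ 0.128 per month

A = (114000 − 3130)/3130 = 35.42173
71900 = 114000/(1 + 35.42173·e^(−r·32)) → e^(−32r) = (1.58554 − 1)/35.42173 = 0.01653
r = −ln(0.01653)/32 = 4.10255/32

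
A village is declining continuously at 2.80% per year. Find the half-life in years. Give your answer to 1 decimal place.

half-life ≈ 24.8 years

half-life = ln(2) / |r| = 0.69315 / 0.028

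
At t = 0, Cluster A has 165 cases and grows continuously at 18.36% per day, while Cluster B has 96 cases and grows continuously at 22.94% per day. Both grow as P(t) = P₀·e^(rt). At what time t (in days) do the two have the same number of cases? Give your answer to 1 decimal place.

165·e^(0.1836t) = 96·e^(0.2294t)
165/96 = e^((0.2294 − 0.1836)t) → ln(1.71875) = 0.0458·t
t = 0.5416 / 0.0458

t ≈ 11.8 days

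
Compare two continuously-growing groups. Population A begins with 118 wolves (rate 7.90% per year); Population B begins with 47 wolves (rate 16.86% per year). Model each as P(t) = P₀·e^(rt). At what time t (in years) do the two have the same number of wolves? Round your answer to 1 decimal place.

t ≈ 10.3 years

118·e^(0.079t) = 47·e^(0.1686t)
118/47 = e^((0.1686 − 0.079)t) → ln(2.51064) = 0.0896·t
t = 0.92054 / 0.0896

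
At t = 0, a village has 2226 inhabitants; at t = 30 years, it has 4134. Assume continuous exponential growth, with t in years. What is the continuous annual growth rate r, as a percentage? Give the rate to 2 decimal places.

4134 = 2226 · e^(r·30)
e^(30r) = 4134/2226 = 1.85714
r = ln(1.85714) / 30 = 0.61904 / 30

r ≈ 2.06% per year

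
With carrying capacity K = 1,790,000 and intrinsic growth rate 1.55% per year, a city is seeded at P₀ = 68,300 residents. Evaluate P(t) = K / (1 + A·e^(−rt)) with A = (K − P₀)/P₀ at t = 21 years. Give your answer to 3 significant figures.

A = (1790000 − 68300)/68300 = 25.20791
P(21) = 1790000 / (1 + 25.20791·e^(−0.0155·21)) = 1790000 / (1 + 25.20791·0.722166)
= 1790000 / 19.2043 ≈ 93208.3

≈ 93,200 residents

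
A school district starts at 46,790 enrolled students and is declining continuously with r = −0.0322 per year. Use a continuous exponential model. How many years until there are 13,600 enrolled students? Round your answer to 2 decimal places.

t ≈ 38.37 years

13600 = 46790 · e^(-0.0322·t)
t = ln(13600/46790) / -0.0322 = ln(0.29066) / -0.0322 = -1.2356 / -0.0322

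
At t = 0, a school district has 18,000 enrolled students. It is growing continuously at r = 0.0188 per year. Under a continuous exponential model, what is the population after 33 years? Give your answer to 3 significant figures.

≈ 33,500 enrolled students

P(33) = 18000 · e^(0.0188·33) = 18000 · e^(0.6204)
= 18000 · 1.85967 ≈ 33474.09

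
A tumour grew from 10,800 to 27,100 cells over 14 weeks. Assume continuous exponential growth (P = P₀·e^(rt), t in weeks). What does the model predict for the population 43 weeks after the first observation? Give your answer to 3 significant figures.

≈ 182,000 cells

r = ln(27100/10800) / 14 ≈ 0.065713 per week
P(43) = 10800 · e^(0.065713·43) = 10800 · 16.87235 ≈ 182221.38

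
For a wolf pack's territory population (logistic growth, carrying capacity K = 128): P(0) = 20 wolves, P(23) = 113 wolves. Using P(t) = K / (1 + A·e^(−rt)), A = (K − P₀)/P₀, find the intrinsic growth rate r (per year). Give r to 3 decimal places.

A = (128 − 20)/20 = 5.4
113 = 128/(1 + 5.4·e^(−r·23)) → e^(−23r) = (1.13274 − 1)/5.4 = 0.024582
r = −ln(0.024582)/23 = 3.70574/23

r ≈ 0.161 per year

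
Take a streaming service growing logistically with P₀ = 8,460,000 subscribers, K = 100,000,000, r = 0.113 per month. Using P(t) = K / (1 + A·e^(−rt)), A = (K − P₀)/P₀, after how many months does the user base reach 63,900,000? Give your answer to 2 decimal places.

t ≈ 26.13 months

A = (100000000 − 8460000)/8460000 = 10.82033
63900000 = 100000000/(1 + 10.82033·e^(−0.113t)) → 1 + 10.82033·e^(−0.113t) = 1.56495
e^(−0.113t) = 0.052211 → t = ln(19.15289)/0.113 = 2.95245/0.113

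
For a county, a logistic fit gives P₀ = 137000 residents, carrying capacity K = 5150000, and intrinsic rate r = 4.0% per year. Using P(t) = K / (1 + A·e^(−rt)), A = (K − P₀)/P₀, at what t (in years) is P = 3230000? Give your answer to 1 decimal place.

A = (5150000 − 137000)/137000 = 36.59124
3230000 = 5150000/(1 + 36.59124·e^(−0.04t)) → 1 + 36.59124·e^(−0.04t) = 1.59443
e^(−0.04t) = 0.016245 → t = ln(61.55714)/0.04 = 4.11997/0.04

t ≈ 103.0 years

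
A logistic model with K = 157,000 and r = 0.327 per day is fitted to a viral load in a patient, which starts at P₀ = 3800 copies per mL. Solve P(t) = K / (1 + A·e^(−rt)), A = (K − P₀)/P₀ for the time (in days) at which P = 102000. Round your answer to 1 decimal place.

A = (157000 − 3800)/3800 = 40.31579
102000 = 157000/(1 + 40.31579·e^(−0.327t)) → 1 + 40.31579·e^(−0.327t) = 1.53922
e^(−0.327t) = 0.013375 → t = ln(74.76746)/0.327 = 4.31438/0.327

t ≈ 13.2 days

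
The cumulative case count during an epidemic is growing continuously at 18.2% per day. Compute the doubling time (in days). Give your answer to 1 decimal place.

doubling time = ln(2) / |r| = 0.69315 / 0.182

doubling time ≈ 3.8 days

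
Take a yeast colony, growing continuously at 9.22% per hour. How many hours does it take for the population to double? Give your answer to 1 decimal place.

doubling time ≈ 7.5 hours

doubling time = ln(2) / |r| = 0.69315 / 0.0922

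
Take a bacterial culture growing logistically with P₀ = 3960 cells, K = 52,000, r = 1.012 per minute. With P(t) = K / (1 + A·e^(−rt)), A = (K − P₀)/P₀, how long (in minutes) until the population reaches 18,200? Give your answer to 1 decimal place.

A = (52000 − 3960)/3960 = 12.13131
18200 = 52000/(1 + 12.13131·e^(−1.012t)) → 1 + 12.13131·e^(−1.012t) = 2.85714
e^(−1.012t) = 0.153087 → t = ln(6.53225)/1.012 = 1.87675/1.012

t ≈ 1.9 minutes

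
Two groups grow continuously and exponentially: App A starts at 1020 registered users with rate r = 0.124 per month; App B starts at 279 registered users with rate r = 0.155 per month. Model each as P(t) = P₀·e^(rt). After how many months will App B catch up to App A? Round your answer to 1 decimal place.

1020·e^(0.124t) = 279·e^(0.155t)
1020/279 = e^((0.155 − 0.124)t) → ln(3.65591) = 0.031·t
t = 1.29635 / 0.031

t ≈ 41.8 months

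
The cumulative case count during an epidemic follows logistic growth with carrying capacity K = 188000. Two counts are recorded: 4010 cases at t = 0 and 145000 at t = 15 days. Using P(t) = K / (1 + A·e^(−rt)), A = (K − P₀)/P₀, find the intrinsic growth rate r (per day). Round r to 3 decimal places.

r ≈ 0.336 per day

A = (188000 − 4010)/4010 = 45.88279
145000 = 188000/(1 + 45.88279·e^(−r·15)) → e^(−15r) = (1.29655 − 1)/45.88279 = 0.006463
r = −ln(0.006463)/15 = 5.04162/15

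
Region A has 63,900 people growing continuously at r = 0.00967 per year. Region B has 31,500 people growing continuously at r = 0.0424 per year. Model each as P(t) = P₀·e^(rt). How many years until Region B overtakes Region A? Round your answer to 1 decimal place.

63900·e^(0.00967t) = 31500·e^(0.0424t)
63900/31500 = e^((0.0424 − 0.00967)t) → ln(2.02857) = 0.03273·t
t = 0.70733 / 0.03273

t ≈ 21.6 years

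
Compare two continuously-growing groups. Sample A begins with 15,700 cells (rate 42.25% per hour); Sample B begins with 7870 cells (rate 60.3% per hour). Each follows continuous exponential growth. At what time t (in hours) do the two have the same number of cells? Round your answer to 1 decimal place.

t ≈ 3.8 hours

15700·e^(0.4225t) = 7870·e^(0.603t)
15700/7870 = e^((0.603 − 0.4225)t) → ln(1.99492) = 0.1805·t
t = 0.6906 / 0.1805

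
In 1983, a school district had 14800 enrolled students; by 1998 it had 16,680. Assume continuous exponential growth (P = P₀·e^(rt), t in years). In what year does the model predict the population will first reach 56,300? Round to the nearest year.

r = ln(16680/14800) / 15 = 0.11958/15 ≈ 0.007972 per year
t = ln(56300/14800) / r = 1.33607/0.007972 ≈ 167.59 years after 1983

year 2151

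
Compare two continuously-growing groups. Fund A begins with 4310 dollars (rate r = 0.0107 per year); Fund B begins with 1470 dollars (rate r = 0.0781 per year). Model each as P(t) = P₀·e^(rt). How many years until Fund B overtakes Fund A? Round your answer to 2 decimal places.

4310·e^(0.0107t) = 1470·e^(0.0781t)
4310/1470 = e^((0.0781 − 0.0107)t) → ln(2.93197) = 0.0674·t
t = 1.07568 / 0.0674

t ≈ 15.96 years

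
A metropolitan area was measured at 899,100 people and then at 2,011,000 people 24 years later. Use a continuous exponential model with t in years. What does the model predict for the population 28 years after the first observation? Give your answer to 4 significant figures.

r = ln(2011000/899100) / 24 ≈ 0.033541 per year
P(28) = 899100 · e^(0.033541·28) = 899100 · 2.55783 ≈ 2299743.58

≈ 2,300,000 people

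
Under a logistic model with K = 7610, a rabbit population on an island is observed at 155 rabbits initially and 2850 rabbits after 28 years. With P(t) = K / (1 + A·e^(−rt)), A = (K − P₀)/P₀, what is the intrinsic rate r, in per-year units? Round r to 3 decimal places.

r ≈ 0.120 per year

A = (7610 − 155)/155 = 48.09677
2850 = 7610/(1 + 48.09677·e^(−r·28)) → e^(−28r) = (2.67018 − 1)/48.09677 = 0.034725
r = −ln(0.034725)/28 = 3.36029/28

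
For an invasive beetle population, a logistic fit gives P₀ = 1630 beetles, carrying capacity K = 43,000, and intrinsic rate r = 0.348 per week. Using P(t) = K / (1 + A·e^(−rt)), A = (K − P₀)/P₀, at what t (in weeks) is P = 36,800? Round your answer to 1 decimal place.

t ≈ 14.4 weeks

A = (43000 − 1630)/1630 = 25.38037
36800 = 43000/(1 + 25.38037·e^(−0.348t)) → 1 + 25.38037·e^(−0.348t) = 1.16848
e^(−0.348t) = 0.006638 → t = ln(150.64477)/0.348 = 5.01492/0.348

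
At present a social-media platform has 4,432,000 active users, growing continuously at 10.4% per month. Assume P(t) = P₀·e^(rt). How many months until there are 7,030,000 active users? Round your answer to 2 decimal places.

7030000 = 4432000 · e^(0.104·t)
t = ln(7030000/4432000) / 0.104 = ln(1.58619) / 0.104 = 0.46134 / 0.104

t ≈ 4.44 months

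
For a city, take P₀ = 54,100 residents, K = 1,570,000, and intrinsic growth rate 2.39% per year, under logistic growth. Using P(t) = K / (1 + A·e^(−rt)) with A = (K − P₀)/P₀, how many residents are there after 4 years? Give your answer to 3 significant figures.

≈ 59,300 residents

A = (1570000 − 54100)/54100 = 28.02033
P(4) = 1570000 / (1 + 28.02033·e^(−0.0239·4)) = 1570000 / (1 + 28.02033·0.908827)
= 1570000 / 26.46565 ≈ 59322.18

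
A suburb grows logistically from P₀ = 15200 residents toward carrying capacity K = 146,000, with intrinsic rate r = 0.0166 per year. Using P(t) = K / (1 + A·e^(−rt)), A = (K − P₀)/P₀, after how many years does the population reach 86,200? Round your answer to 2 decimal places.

A = (146000 − 15200)/15200 = 8.60526
86200 = 146000/(1 + 8.60526·e^(−0.0166t)) → 1 + 8.60526·e^(−0.0166t) = 1.69374
e^(−0.0166t) = 0.080618 → t = ln(12.40424)/0.0166 = 2.51804/0.0166

t ≈ 151.69 years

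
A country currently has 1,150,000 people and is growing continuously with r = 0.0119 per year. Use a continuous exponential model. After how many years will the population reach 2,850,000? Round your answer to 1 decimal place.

2850000 = 1150000 · e^(0.0119·t)
t = ln(2850000/1150000) / 0.0119 = ln(2.47826) / 0.0119 = 0.90756 / 0.0119

t ≈ 76.3 years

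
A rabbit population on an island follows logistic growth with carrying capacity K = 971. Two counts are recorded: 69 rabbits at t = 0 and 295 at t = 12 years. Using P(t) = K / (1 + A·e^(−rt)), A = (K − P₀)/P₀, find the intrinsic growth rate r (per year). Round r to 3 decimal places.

r ≈ 0.145 per year

A = (971 − 69)/69 = 13.07246
295 = 971/(1 + 13.07246·e^(−r·12)) → e^(−12r) = (3.29153 − 1)/13.07246 = 0.175294
r = −ln(0.175294)/12 = 1.74129/12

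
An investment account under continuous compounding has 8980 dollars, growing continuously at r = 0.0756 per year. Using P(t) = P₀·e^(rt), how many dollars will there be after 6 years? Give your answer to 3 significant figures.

P(6) = 8980 · e^(0.0756·6) = 8980 · e^(0.4536)
= 8980 · 1.57397 ≈ 14134.24

≈ 14,100 dollars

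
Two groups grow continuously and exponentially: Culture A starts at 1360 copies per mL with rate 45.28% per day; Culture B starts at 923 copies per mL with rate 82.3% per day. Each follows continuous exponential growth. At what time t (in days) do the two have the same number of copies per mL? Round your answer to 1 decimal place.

1360·e^(0.4528t) = 923·e^(0.823t)
1360/923 = e^((0.823 − 0.4528)t) → ln(1.47346) = 0.3702·t
t = 0.38761 / 0.3702

t ≈ 1.0 days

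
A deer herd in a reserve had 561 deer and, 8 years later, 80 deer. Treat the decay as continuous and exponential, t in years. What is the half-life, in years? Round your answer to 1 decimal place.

r = ln(80/561) / 8 = ln(0.1426) / 8 ≈ -0.243462 per year
half-life = ln 2 / |r| = 0.69315 / 0.243462

half-life ≈ 2.8 years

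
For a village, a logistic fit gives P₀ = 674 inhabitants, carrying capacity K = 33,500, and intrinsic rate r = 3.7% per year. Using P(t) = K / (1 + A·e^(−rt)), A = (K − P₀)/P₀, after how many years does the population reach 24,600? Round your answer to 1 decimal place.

t ≈ 132.5 years

A = (33500 − 674)/674 = 48.70326
24600 = 33500/(1 + 48.70326·e^(−0.037t)) → 1 + 48.70326·e^(−0.037t) = 1.36179
e^(−0.037t) = 0.007428 → t = ln(134.61801)/0.037 = 4.90244/0.037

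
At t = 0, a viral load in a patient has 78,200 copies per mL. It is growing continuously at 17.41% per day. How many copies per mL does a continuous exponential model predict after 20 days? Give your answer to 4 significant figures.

≈ 2,543,000 copies per mL

P(20) = 78200 · e^(0.1741·20) = 78200 · e^(3.482)
= 78200 · 32.52471 ≈ 2543432.05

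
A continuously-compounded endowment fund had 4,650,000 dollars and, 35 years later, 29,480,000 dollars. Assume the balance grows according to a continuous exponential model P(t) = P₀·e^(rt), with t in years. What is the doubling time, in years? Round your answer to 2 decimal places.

r = ln(29480000/4650000) / 35 = ln(6.33978) / 35 ≈ 0.052767 per year
doubling time = ln 2 / |r| = 0.69315 / 0.052767

doubling time ≈ 13.14 years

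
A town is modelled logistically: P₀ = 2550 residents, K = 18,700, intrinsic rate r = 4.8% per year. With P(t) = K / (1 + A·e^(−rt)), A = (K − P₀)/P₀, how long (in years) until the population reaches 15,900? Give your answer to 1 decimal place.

A = (18700 − 2550)/2550 = 6.33333
15900 = 18700/(1 + 6.33333·e^(−0.048t)) → 1 + 6.33333·e^(−0.048t) = 1.1761
e^(−0.048t) = 0.027805 → t = ln(35.96429)/0.048 = 3.58253/0.048

t ≈ 74.6 years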